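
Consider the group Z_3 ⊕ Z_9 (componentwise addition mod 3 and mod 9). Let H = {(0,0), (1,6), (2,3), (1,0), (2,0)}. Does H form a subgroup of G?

|H| = 5 does not divide |G| = 27, so by Lagrange H is not a subgroup.

No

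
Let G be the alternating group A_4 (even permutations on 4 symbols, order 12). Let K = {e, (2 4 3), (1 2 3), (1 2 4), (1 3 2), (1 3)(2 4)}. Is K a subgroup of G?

No

(2 4 3) ∈ K but its inverse (2 3 4) ∉ K, so K is not a subgroup.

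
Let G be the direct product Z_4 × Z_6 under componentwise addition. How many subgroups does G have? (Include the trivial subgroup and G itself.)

|G| = 24, so by Lagrange every subgroup order divides 24. Divisors: 1, 2, 3, 4, 6, 8, 12, 24.
Subgroups by order — order 1: 1; order 2: 3; order 3: 1; order 4: 3; order 6: 3; order 8: 1; order 12: 3; order 24: 1.
Total: 1 + 3 + 1 + 3 + 3 + 1 + 3 + 1 = 16.

16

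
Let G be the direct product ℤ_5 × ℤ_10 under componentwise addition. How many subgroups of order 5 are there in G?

6

|G| = 50 and 5 | 50, so subgroups of order 5 are possible by Lagrange.
The subgroups of order 5 are: {(0,0), (0,2), (0,4), (0,6), (0,8)}; {(0,0), (1,0), (2,0), (3,0), (4,0)}; {(0,0), (1,2), (2,4), (3,6), (4,8)}; {(0,0), (1,4), (2,8), (3,2), (4,6)}; … (6 in all).
So G has 6 subgroups of order 5.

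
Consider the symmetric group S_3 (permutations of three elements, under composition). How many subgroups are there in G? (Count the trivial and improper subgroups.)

6

|G| = 6, so by Lagrange every subgroup order divides 6. Divisors: 1, 2, 3, 6.
Subgroups by order — order 1: 1; order 2: 3; order 3: 1; order 6: 1.
Total: 1 + 3 + 1 + 1 = 6.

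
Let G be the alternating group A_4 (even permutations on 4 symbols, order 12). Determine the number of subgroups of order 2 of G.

3

|G| = 12 and 2 | 12, so subgroups of order 2 are possible by Lagrange.
The subgroups of order 2 are: {e, (1 2)(3 4)}; {e, (1 3)(2 4)}; {e, (1 4)(2 3)}.
So G has 3 subgroups of order 2.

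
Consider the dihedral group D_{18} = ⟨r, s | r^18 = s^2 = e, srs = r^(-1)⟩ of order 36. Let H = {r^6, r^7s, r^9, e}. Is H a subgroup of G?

No

r^6 ∈ H but its inverse r^12 ∉ H, so H is not a subgroup.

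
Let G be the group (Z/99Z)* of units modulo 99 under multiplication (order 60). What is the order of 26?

10

Compute successive powers of 26 mod 99: 26, 82, 53, 91, 89, 37, 71, 64, …; 26^10 ≡ 1 (mod 99).
So |⟨26⟩| = 10.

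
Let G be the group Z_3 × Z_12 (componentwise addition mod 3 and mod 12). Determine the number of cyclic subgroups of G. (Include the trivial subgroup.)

Each element a generates a cyclic subgroup ⟨a⟩; distinct elements may generate the same one (a cyclic group of order d has φ(d) generators).
Cyclic subgroups by order — order 1: 1; order 2: 1; order 3: 4; order 4: 1; order 6: 4; order 12: 4.
Total: 15.

15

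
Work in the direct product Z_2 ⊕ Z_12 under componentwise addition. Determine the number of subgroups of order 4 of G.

3

|G| = 24 and 4 | 24, so subgroups of order 4 are possible by Lagrange.
The subgroups of order 4 are: {(0,0), (0,3), (0,6), (0,9)}; {(0,0), (0,6), (1,0), (1,6)}; {(0,0), (0,6), (1,3), (1,9)}.
So G has 3 subgroups of order 4.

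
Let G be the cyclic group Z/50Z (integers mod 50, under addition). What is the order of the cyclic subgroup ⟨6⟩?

25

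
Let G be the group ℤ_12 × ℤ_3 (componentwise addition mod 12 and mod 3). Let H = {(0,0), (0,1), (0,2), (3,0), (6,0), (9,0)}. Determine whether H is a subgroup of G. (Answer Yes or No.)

No

Closure fails: (0,1) + (9,0) = (9,1) ∉ H. So H is not a subgroup.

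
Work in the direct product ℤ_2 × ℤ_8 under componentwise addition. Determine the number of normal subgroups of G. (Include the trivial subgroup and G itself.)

G is abelian, so every subgroup is normal.
G has 11 subgroups in total, hence 11 normal subgroups.

11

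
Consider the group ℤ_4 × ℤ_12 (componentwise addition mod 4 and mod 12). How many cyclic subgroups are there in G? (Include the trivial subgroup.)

Group the elements of G by the cyclic subgroup they generate; each cyclic subgroup of order d accounts for φ(d) elements.
Cyclic subgroups by order — order 1: 1; order 2: 3; order 3: 1; order 4: 6; order 6: 3; order 12: 6.
Total: 20.

20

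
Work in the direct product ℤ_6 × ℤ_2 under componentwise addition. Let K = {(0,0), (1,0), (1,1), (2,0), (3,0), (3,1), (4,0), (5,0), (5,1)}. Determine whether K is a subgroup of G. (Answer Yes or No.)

No

|K| = 9 does not divide |G| = 12, so by Lagrange K is not a subgroup.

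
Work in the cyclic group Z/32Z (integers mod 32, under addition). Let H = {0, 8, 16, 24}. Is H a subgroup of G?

|H| = 4 divides |G| = 32, consistent with Lagrange.
H contains the identity, every element's inverse is in H, and H is closed under +: it is a subgroup.
In fact H = ⟨8⟩.

Yes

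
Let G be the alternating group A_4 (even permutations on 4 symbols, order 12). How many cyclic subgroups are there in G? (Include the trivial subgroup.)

8

Each element a generates a cyclic subgroup ⟨a⟩; distinct elements may generate the same one (a cyclic group of order d has φ(d) generators).
Cyclic subgroups by order — order 1: 1; order 2: 3; order 3: 4.
Total: 8.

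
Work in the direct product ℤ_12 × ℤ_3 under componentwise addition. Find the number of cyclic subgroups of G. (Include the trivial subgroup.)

15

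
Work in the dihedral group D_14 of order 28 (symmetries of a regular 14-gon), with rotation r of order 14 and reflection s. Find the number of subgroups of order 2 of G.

15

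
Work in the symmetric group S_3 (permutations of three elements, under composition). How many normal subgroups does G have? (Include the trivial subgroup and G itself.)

G has 6 subgroups. Checking conjugation-invariance by order — order 1: 1/1 normal; order 2: 0/3 normal; order 3: 1/1 normal; order 6: 1/1 normal.
Total normal subgroups: 3.

3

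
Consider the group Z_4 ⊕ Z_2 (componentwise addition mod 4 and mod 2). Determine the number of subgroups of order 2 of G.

3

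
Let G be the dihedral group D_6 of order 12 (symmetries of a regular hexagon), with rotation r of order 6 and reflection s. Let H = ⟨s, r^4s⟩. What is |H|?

6

|⟨s⟩| = 2 and |⟨r^4s⟩| = 2, so |H| is a multiple of lcm(2, 2) = 2 and divides |G| = 12.
Closing under the operation: H = {e, r^2, r^4, s, r^2s, r^4s}, so |H| = 6.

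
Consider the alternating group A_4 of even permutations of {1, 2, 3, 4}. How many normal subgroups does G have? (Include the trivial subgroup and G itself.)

3

G has 10 subgroups. Checking conjugation-invariance by order — order 1: 1/1 normal; order 2: 0/3 normal; order 3: 0/4 normal; order 4: 1/1 normal; order 12: 1/1 normal.
Total normal subgroups: 3.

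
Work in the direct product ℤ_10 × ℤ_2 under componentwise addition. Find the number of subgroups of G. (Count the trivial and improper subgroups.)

|G| = 20, so by Lagrange every subgroup order divides 20. Divisors: 1, 2, 4, 5, 10, 20.
Subgroups by order — order 1: 1; order 2: 3; order 4: 1; order 5: 1; order 10: 3; order 20: 1.
Total: 1 + 3 + 1 + 1 + 3 + 1 = 10.

10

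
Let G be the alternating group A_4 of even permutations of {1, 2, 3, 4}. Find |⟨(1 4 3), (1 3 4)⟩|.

3

|⟨(1 4 3)⟩| = 3 and |⟨(1 3 4)⟩| = 3, so |H| is a multiple of lcm(3, 3) = 3 and divides |G| = 12.
Closing under the operation: H = {e, (1 3 4), (1 4 3)}, so |H| = 3.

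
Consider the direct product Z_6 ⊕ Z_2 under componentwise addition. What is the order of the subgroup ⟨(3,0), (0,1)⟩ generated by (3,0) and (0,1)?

4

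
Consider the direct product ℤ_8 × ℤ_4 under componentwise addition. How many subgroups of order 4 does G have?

7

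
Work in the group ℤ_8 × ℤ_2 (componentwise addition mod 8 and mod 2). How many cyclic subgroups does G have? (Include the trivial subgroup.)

8

Group the elements of G by the cyclic subgroup they generate; each cyclic subgroup of order d accounts for φ(d) elements.
Cyclic subgroups by order — order 1: 1; order 2: 3; order 4: 2; order 8: 2.
Total: 8.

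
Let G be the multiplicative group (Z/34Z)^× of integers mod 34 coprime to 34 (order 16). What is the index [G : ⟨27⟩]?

|⟨27⟩| = 16 and |G| = 16.
By Lagrange, [G : H] = |G|/|H| = 16/16 = 1.

1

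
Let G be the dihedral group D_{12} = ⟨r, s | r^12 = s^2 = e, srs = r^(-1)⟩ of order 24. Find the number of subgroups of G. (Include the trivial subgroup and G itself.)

|G| = 24, so by Lagrange every subgroup order divides 24. Divisors: 1, 2, 3, 4, 6, 8, 12, 24.
Subgroups by order — order 1: 1; order 2: 13; order 3: 1; order 4: 7; order 6: 5; order 8: 3; order 12: 3; order 24: 1.
Total: 1 + 13 + 1 + 7 + 5 + 3 + 3 + 1 = 34.

34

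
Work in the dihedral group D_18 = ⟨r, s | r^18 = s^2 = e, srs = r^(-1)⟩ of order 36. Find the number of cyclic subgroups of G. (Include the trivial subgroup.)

24

Each element a generates a cyclic subgroup ⟨a⟩; distinct elements may generate the same one (a cyclic group of order d has φ(d) generators).
Cyclic subgroups by order — order 1: 1; order 2: 19; order 3: 1; order 6: 1; order 9: 1; order 18: 1.
Total: 24.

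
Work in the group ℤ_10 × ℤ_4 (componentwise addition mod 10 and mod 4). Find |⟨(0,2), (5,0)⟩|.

|⟨(0,2)⟩| = 2 and |⟨(5,0)⟩| = 2, so |H| is a multiple of lcm(2, 2) = 2 and divides |G| = 40.
Closing under the operation: H = {(0,0), (0,2), (5,0), (5,2)}, so |H| = 4.

4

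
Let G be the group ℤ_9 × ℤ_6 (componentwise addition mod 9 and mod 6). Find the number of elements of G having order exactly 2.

1

An element (a,b) has order lcm(ord(a), ord(b)); count pairs with lcm equal to 2.
Enumerating gives 1 such elements.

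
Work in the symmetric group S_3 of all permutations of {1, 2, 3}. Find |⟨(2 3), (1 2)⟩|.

|⟨(2 3)⟩| = 2 and |⟨(1 2)⟩| = 2, so |H| is a multiple of lcm(2, 2) = 2 and divides |G| = 6.
Closing {(2 3), (1 2)} under the group operation gives all of G, so |H| = 6.

6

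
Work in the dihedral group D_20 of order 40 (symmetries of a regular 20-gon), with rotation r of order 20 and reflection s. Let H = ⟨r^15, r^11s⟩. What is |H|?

8

|⟨r^15⟩| = 4 and |⟨r^11s⟩| = 2, so |H| is a multiple of lcm(4, 2) = 4 and divides |G| = 40.
Closing under the operation: H = {e, r^5, r^10, r^15, rs, r^6s, r^11s, r^16s}, so |H| = 8.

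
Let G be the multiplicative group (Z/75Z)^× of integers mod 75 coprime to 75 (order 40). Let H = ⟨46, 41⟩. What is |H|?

10

|⟨46⟩| = 5 and |⟨41⟩| = 10, so |H| is a multiple of lcm(5, 10) = 10 and divides |G| = 40.
Closing under the operation: H = {1, 11, 16, 26, 31, 41, 46, 56, 61, 71}, so |H| = 10.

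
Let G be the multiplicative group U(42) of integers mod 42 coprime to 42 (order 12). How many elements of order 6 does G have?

6

The elements of order 6 are: 5, 11, 17, 19, 23, 31.
That's 6.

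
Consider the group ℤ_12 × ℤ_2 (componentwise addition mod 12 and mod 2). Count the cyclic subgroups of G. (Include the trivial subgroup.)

12

Group the elements of G by the cyclic subgroup they generate; each cyclic subgroup of order d accounts for φ(d) elements.
Cyclic subgroups by order — order 1: 1; order 2: 3; order 3: 1; order 4: 2; order 6: 3; order 12: 2.
Total: 12.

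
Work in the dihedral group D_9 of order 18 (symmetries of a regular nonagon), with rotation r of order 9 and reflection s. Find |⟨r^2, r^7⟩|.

9

|⟨r^2⟩| = 9 and |⟨r^7⟩| = 9, so |H| is a multiple of lcm(9, 9) = 9 and divides |G| = 18.
Closing under the operation: H = {e, r, r^2, r^3, r^4, r^5, r^6, r^7, r^8}, so |H| = 9.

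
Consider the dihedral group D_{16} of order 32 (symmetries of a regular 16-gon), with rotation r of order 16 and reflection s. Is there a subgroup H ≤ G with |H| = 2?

Yes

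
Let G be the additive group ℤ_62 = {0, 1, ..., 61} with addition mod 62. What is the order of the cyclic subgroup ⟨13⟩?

In ℤ_62, the order of an element a is n/gcd(a, n).
gcd(13, 62) = 1, so |⟨13⟩| = 62/1 = 62.

62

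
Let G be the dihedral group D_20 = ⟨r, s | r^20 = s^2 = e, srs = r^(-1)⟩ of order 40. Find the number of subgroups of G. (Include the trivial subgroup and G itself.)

48

|G| = 40, so by Lagrange every subgroup order divides 40. Divisors: 1, 2, 4, 5, 8, 10, 20, 40.
Subgroups by order — order 1: 1; order 2: 21; order 4: 11; order 5: 1; order 8: 5; order 10: 5; order 20: 3; order 40: 1.
Total: 1 + 21 + 11 + 1 + 5 + 5 + 3 + 1 = 48.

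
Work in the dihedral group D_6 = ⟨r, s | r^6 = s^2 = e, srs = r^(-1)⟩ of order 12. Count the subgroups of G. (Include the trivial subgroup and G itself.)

16

|G| = 12, so by Lagrange every subgroup order divides 12. Divisors: 1, 2, 3, 4, 6, 12.
Subgroups by order — order 1: 1; order 2: 7; order 3: 1; order 4: 3; order 6: 3; order 12: 1.
Total: 1 + 7 + 1 + 3 + 3 + 1 = 16.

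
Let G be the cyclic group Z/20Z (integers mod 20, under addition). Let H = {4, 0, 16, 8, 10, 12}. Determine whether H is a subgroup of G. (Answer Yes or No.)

No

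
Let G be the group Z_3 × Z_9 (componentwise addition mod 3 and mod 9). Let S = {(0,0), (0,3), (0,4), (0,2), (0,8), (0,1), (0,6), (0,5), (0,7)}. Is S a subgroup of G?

|S| = 9 divides |G| = 27, consistent with Lagrange.
S contains the identity, every element's inverse is in S, and S is closed under +: it is a subgroup.
In fact S = ⟨(0,1)⟩.

Yes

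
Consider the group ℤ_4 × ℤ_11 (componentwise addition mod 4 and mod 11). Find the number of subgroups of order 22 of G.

|G| = 44 and 22 | 44, so subgroups of order 22 are possible by Lagrange.
The subgroups of order 22 are: {(0,0), (0,1), (0,2), (0,3), (0,4), (0,5), (0,6), (0,7), (0,8), (0,9), (0,10), (2,0), (2,1), (2,2), (2,3), (2,4), (2,5), (2,6), (2,7), (2,8), (2,9), (2,10)}.
So G has 1 subgroup of order 22.

1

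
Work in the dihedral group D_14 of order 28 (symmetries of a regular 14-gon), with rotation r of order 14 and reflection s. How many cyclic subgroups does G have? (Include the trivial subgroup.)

18

Each element a generates a cyclic subgroup ⟨a⟩; distinct elements may generate the same one (a cyclic group of order d has φ(d) generators).
Cyclic subgroups by order — order 1: 1; order 2: 15; order 7: 1; order 14: 1.
Total: 18.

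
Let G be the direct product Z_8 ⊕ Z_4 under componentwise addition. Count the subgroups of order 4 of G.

|G| = 32 and 4 | 32, so subgroups of order 4 are possible by Lagrange.
The subgroups of order 4 are: {(0,0), (0,1), (0,2), (0,3)}; {(0,0), (0,2), (4,0), (4,2)}; {(0,0), (0,2), (4,1), (4,3)}; {(0,0), (2,0), (4,0), (6,0)}; … (7 in all).
So G has 7 subgroups of order 4.

7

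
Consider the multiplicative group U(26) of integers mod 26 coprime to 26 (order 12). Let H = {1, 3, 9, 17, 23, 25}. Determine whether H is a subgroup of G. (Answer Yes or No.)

Yes

|H| = 6 divides |G| = 12, consistent with Lagrange.
H contains the identity, every element's inverse is in H, and H is closed under ·: it is a subgroup.
In fact H = ⟨17⟩.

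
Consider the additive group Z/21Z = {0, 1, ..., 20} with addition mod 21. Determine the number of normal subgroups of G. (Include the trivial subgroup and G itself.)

G is abelian, so every subgroup is normal.
G has 4 subgroups in total, hence 4 normal subgroups.

4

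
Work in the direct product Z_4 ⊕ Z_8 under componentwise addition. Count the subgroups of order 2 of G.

|G| = 32 and 2 | 32, so subgroups of order 2 are possible by Lagrange.
The subgroups of order 2 are: {(0,0), (0,4)}; {(0,0), (2,0)}; {(0,0), (2,4)}.
So G has 3 subgroups of order 2.

3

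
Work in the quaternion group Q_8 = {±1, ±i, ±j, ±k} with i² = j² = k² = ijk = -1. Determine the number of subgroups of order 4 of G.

|G| = 8 and 4 | 8, so subgroups of order 4 are possible by Lagrange.
The subgroups of order 4 are: {1, -1, i, -i}; {1, -1, j, -j}; {1, -1, k, -k}.
So G has 3 subgroups of order 4.

3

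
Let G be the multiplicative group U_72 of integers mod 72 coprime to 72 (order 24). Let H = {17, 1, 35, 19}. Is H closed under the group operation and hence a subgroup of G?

Yes

|H| = 4 divides |G| = 24, consistent with Lagrange.
H contains the identity, every element's inverse is in H, and H is closed under ·: it is a subgroup.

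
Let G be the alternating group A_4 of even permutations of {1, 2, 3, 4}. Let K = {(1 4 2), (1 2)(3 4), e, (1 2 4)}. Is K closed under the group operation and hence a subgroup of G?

Closure fails: (1 2)(3 4) ∘ (1 2 4) = (2 3 4) ∉ K. So K is not a subgroup.

No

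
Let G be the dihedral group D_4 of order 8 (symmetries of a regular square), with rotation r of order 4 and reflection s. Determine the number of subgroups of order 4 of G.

3

|G| = 8 and 4 | 8, so subgroups of order 4 are possible by Lagrange.
The subgroups of order 4 are: {e, r, r^2, r^3}; {e, r^2, s, r^2s}; {e, r^2, rs, r^3s}.
So G has 3 subgroups of order 4.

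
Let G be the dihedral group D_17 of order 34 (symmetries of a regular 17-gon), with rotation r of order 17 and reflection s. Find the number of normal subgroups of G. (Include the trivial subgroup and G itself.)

3

G has 20 subgroups. Checking conjugation-invariance by order — order 1: 1/1 normal; order 2: 0/17 normal; order 17: 1/1 normal; order 34: 1/1 normal.
Total normal subgroups: 3.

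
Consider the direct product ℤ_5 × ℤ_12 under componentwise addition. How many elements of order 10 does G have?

4

An element (a,b) has order lcm(ord(a), ord(b)); count pairs with lcm equal to 10.
Enumerating gives 4 such elements.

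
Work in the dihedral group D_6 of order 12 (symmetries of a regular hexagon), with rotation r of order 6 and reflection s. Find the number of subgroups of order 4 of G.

3

|G| = 12 and 4 | 12, so subgroups of order 4 are possible by Lagrange.
The subgroups of order 4 are: {e, r^3, r^2s, r^5s}; {e, r^3, s, r^3s}; {e, r^3, rs, r^4s}.
So G has 3 subgroups of order 4.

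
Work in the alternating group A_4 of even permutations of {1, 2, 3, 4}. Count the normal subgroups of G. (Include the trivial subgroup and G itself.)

3

G has 10 subgroups. Checking conjugation-invariance by order — order 1: 1/1 normal; order 2: 0/3 normal; order 3: 0/4 normal; order 4: 1/1 normal; order 12: 1/1 normal.
Total normal subgroups: 3.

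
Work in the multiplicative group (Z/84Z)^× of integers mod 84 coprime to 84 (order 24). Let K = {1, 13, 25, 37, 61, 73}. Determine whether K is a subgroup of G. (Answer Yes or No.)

Yes

|K| = 6 divides |G| = 24, consistent with Lagrange.
K contains the identity, every element's inverse is in K, and K is closed under ·: it is a subgroup.
In fact K = ⟨73⟩.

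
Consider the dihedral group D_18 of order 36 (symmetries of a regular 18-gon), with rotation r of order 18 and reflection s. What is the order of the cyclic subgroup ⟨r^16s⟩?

2

Computing powers of r^16s: the smallest k with (r^16s)^k = e is k = 2.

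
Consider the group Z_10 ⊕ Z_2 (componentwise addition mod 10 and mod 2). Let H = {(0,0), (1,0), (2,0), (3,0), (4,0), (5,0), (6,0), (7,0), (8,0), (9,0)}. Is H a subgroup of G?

|H| = 10 divides |G| = 20, consistent with Lagrange.
H contains the identity, every element's inverse is in H, and H is closed under +: it is a subgroup.
In fact H = ⟨(9,0)⟩.

Yes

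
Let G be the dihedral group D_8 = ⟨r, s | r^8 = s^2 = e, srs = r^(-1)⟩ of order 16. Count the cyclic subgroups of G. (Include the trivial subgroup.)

Group the elements of G by the cyclic subgroup they generate; each cyclic subgroup of order d accounts for φ(d) elements.
Cyclic subgroups by order — order 1: 1; order 2: 9; order 4: 1; order 8: 1.
Total: 12.

12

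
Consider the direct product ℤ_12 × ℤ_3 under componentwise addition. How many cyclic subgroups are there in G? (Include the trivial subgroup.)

15

Group the elements of G by the cyclic subgroup they generate; each cyclic subgroup of order d accounts for φ(d) elements.
Cyclic subgroups by order — order 1: 1; order 2: 1; order 3: 4; order 4: 1; order 6: 4; order 12: 4.
Total: 15.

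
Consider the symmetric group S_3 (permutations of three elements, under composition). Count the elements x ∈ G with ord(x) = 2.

3

The elements of order 2 are: (2 3), (1 2), (1 3).
That's 3.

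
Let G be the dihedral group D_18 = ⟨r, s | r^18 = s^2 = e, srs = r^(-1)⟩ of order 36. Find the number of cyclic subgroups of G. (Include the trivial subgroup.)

Group the elements of G by the cyclic subgroup they generate; each cyclic subgroup of order d accounts for φ(d) elements.
Cyclic subgroups by order — order 1: 1; order 2: 19; order 3: 1; order 6: 1; order 9: 1; order 18: 1.
Total: 24.

24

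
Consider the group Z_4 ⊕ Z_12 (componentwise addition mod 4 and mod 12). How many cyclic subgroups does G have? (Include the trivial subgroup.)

A cyclic subgroup of order d is generated by each of its φ(d) elements of order d, so the cyclic subgroups of order d number (#elements of order d)/φ(d).
Cyclic subgroups by order — order 1: 1; order 2: 3; order 3: 1; order 4: 6; order 6: 3; order 12: 6.
Total: 20.

20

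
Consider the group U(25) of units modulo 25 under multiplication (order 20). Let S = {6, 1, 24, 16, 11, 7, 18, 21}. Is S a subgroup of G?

|S| = 8 does not divide |G| = 20, so by Lagrange S is not a subgroup.

No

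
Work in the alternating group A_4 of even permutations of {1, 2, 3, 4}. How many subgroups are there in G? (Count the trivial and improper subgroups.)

10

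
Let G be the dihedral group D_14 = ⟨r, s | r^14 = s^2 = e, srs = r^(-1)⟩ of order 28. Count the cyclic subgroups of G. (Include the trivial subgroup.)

18

Group the elements of G by the cyclic subgroup they generate; each cyclic subgroup of order d accounts for φ(d) elements.
Cyclic subgroups by order — order 1: 1; order 2: 15; order 7: 1; order 14: 1.
Total: 18.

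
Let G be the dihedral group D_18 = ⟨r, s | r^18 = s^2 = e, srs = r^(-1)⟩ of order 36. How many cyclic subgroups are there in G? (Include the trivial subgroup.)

24

Each element a generates a cyclic subgroup ⟨a⟩; distinct elements may generate the same one (a cyclic group of order d has φ(d) generators).
Cyclic subgroups by order — order 1: 1; order 2: 19; order 3: 1; order 6: 1; order 9: 1; order 18: 1.
Total: 24.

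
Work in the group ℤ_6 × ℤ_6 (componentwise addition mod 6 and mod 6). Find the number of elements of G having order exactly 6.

An element (a,b) has order lcm(ord(a), ord(b)); count pairs with lcm equal to 6.
Enumerating gives 24 such elements.

24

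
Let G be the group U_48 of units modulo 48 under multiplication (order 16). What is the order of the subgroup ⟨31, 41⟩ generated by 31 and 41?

4

|⟨31⟩| = 2 and |⟨41⟩| = 2, so |H| is a multiple of lcm(2, 2) = 2 and divides |G| = 16.
Closing under the operation: H = {1, 23, 31, 41}, so |H| = 4.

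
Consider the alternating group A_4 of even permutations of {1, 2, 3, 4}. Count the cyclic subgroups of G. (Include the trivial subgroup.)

8

Group the elements of G by the cyclic subgroup they generate; each cyclic subgroup of order d accounts for φ(d) elements.
Cyclic subgroups by order — order 1: 1; order 2: 3; order 3: 4.
Total: 8.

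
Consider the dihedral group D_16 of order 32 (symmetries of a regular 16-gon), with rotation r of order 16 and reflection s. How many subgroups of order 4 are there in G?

|G| = 32 and 4 | 32, so subgroups of order 4 are possible by Lagrange.
The subgroups of order 4 are: {e, r^8, r^2s, r^10s}; {e, r^8, r^3s, r^11s}; {e, r^4, r^8, r^12}; {e, r^8, r^4s, r^12s}; … (9 in all).
So G has 9 subgroups of order 4.

9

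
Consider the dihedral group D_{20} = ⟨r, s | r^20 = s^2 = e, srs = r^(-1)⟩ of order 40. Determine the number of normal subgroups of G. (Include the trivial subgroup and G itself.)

9

G has 48 subgroups. Checking conjugation-invariance by order — order 1: 1/1 normal; order 2: 1/21 normal; order 4: 1/11 normal; order 5: 1/1 normal; order 8: 0/5 normal; order 10: 1/5 normal; order 20: 3/3 normal; order 40: 1/1 normal.
Total normal subgroups: 9.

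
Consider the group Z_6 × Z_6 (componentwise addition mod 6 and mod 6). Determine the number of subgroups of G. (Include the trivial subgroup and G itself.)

30

|G| = 36, so by Lagrange every subgroup order divides 36. Divisors: 1, 2, 3, 4, 6, 9, 12, 18, 36.
Subgroups by order — order 1: 1; order 2: 3; order 3: 4; order 4: 1; order 6: 12; order 9: 1; order 12: 4; order 18: 3; order 36: 1.
Total: 1 + 3 + 4 + 1 + 12 + 1 + 4 + 3 + 1 = 30.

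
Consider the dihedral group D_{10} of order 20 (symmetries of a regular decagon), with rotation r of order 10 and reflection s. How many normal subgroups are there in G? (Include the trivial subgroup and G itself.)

7

G has 22 subgroups. Checking conjugation-invariance by order — order 1: 1/1 normal; order 2: 1/11 normal; order 4: 0/5 normal; order 5: 1/1 normal; order 10: 3/3 normal; order 20: 1/1 normal.
Total normal subgroups: 7.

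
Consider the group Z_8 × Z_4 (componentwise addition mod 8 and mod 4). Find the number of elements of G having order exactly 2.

3

An element (a,b) has order lcm(ord(a), ord(b)); count pairs with lcm equal to 2.
Enumerating gives 3 such elements.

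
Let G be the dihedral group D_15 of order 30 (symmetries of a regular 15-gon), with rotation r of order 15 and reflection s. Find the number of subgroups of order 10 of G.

3

|G| = 30 and 10 | 30, so subgroups of order 10 are possible by Lagrange.
The subgroups of order 10 are: {e, r^3, r^6, r^9, r^12, rs, r^4s, r^7s, r^10s, r^13s}; {e, r^3, r^6, r^9, r^12, r^2s, r^5s, r^8s, r^11s, r^14s}; {e, r^3, r^6, r^9, r^12, s, r^3s, r^6s, r^9s, r^12s}.
So G has 3 subgroups of order 10.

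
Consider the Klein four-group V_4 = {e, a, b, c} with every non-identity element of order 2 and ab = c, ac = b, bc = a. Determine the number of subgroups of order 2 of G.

3

|G| = 4 and 2 | 4, so subgroups of order 2 are possible by Lagrange.
The subgroups of order 2 are: {e, a}; {e, b}; {e, c}.
So G has 3 subgroups of order 2.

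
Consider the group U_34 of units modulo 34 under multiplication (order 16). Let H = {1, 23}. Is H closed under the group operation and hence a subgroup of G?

No

23 ∈ H but its inverse 3 ∉ H, so H is not a subgroup.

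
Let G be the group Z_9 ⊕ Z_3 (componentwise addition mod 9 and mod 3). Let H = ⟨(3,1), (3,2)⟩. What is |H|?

9

|⟨(3,1)⟩| = 3 and |⟨(3,2)⟩| = 3, so |H| is a multiple of lcm(3, 3) = 3 and divides |G| = 27.
Closing under the operation: H = {(0,0), (0,1), (0,2), (3,0), (3,1), (3,2), (6,0), (6,1), (6,2)}, so |H| = 9.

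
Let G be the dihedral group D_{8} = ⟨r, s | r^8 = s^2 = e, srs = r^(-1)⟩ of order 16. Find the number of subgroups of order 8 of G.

3

|G| = 16 and 8 | 16, so subgroups of order 8 are possible by Lagrange.
The subgroups of order 8 are: {e, r, r^2, r^3, r^4, r^5, r^6, r^7}; {e, r^2, r^4, r^6, s, r^2s, r^4s, r^6s}; {e, r^2, r^4, r^6, rs, r^3s, r^5s, r^7s}.
So G has 3 subgroups of order 8.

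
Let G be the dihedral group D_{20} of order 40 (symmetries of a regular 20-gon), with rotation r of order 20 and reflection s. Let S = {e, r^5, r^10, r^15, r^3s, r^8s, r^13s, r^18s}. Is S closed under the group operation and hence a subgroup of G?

Yes

|S| = 8 divides |G| = 40, consistent with Lagrange.
S contains the identity, every element's inverse is in S, and S is closed under ·: it is a subgroup.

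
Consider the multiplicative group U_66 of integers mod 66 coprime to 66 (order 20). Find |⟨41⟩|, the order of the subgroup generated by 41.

10

Compute successive powers of 41 mod 66: 41, 31, 17, 37, 65, 25, 35, 49, …; 41^10 ≡ 1 (mod 66).
So |⟨41⟩| = 10.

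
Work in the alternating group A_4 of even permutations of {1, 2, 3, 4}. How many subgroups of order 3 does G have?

4

|G| = 12 and 3 | 12, so subgroups of order 3 are possible by Lagrange.
The subgroups of order 3 are: {e, (1 2 3), (1 3 2)}; {e, (1 2 4), (1 4 2)}; {e, (1 3 4), (1 4 3)}; {e, (2 3 4), (2 4 3)}.
So G has 4 subgroups of order 3.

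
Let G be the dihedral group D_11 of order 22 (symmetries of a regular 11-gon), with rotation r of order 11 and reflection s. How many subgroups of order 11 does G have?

1

|G| = 22 and 11 | 22, so subgroups of order 11 are possible by Lagrange.
The subgroups of order 11 are: {e, r, r^2, r^3, r^4, r^5, r^6, r^7, r^8, r^9, r^10}.
So G has 1 subgroup of order 11.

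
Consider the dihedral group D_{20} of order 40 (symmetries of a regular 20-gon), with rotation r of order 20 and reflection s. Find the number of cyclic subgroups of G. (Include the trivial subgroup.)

26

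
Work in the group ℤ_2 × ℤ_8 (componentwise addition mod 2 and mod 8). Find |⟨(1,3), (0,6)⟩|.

|⟨(1,3)⟩| = 8 and |⟨(0,6)⟩| = 4, so |H| is a multiple of lcm(8, 4) = 8 and divides |G| = 16.
Closing under the operation: H = {(0,0), (0,2), (0,4), (0,6), (1,1), (1,3), (1,5), (1,7)}, so |H| = 8.

8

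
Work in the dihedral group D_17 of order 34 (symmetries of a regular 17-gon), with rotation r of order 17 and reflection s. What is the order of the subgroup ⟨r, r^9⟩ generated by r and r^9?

|⟨r⟩| = 17 and |⟨r^9⟩| = 17, so |H| is a multiple of lcm(17, 17) = 17 and divides |G| = 34.
Closing under the operation: H = {e, r, r^2, r^3, r^4, r^5, r^6, r^7, r^8, r^9, r^10, r^11, r^12, r^13, r^14, r^15, r^16}, so |H| = 17.

17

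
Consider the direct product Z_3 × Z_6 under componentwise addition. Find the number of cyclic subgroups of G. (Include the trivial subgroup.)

A cyclic subgroup of order d is generated by each of its φ(d) elements of order d, so the cyclic subgroups of order d number (#elements of order d)/φ(d).
Cyclic subgroups by order — order 1: 1; order 2: 1; order 3: 4; order 6: 4.
Total: 10.

10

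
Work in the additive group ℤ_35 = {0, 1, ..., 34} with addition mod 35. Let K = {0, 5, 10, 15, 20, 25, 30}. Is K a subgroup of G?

Yes

|K| = 7 divides |G| = 35, consistent with Lagrange.
K contains the identity, every element's inverse is in K, and K is closed under +: it is a subgroup.
In fact K = ⟨20⟩.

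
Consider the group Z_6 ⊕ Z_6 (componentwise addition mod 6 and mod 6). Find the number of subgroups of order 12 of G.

|G| = 36 and 12 | 36, so subgroups of order 12 are possible by Lagrange.
The subgroups of order 12 are: {(0,0), (0,1), (0,2), (0,3), (0,4), (0,5), (3,0), (3,1), (3,2), (3,3), (3,4), (3,5)}; {(0,0), (0,3), (1,0), (1,3), (2,0), (2,3), (3,0), (3,3), (4,0), (4,3), (5,0), (5,3)}; {(0,0), (0,3), (1,1), (1,4), (2,2), (2,5), (3,0), (3,3), (4,1), (4,4), (5,2), (5,5)}; {(0,0), (0,3), (1,2), (1,5), (2,1), (2,4), (3,0), (3,3), (4,2), (4,5), (5,1), (5,4)}.
So G has 4 subgroups of order 12.

4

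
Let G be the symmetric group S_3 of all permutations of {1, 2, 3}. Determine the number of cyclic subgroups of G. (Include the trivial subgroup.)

Each element a generates a cyclic subgroup ⟨a⟩; distinct elements may generate the same one (a cyclic group of order d has φ(d) generators).
Cyclic subgroups by order — order 1: 1; order 2: 3; order 3: 1.
Total: 5.

5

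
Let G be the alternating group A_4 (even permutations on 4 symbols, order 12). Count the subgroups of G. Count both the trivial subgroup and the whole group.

10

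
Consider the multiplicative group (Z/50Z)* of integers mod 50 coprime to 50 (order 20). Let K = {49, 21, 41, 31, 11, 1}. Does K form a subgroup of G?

No

|K| = 6 does not divide |G| = 20, so by Lagrange K is not a subgroup.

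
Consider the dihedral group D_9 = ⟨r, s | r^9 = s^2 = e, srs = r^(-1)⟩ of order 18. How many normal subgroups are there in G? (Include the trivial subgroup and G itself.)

4

G has 16 subgroups. Checking conjugation-invariance by order — order 1: 1/1 normal; order 2: 0/9 normal; order 3: 1/1 normal; order 6: 0/3 normal; order 9: 1/1 normal; order 18: 1/1 normal.
Total normal subgroups: 4.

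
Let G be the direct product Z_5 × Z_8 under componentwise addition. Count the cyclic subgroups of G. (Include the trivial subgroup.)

A cyclic subgroup of order d is generated by each of its φ(d) elements of order d, so the cyclic subgroups of order d number (#elements of order d)/φ(d).
Cyclic subgroups by order — order 1: 1; order 2: 1; order 4: 1; order 5: 1; order 8: 1; order 10: 1; order 20: 1; order 40: 1.
Total: 8.

8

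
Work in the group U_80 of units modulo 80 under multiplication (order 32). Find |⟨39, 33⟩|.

|⟨39⟩| = 2 and |⟨33⟩| = 4, so |H| is a multiple of lcm(2, 4) = 4 and divides |G| = 32.
Closing under the operation: H = {1, 7, 17, 23, 33, 39, 49, 71}, so |H| = 8.

8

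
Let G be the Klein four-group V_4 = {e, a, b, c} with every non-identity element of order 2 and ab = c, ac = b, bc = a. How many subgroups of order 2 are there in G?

3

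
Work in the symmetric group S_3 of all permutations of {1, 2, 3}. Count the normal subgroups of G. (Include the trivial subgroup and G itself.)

G has 6 subgroups. Checking conjugation-invariance by order — order 1: 1/1 normal; order 2: 0/3 normal; order 3: 1/1 normal; order 6: 1/1 normal.
Total normal subgroups: 3.

3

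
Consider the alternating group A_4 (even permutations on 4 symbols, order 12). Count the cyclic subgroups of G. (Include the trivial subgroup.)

Each element a generates a cyclic subgroup ⟨a⟩; distinct elements may generate the same one (a cyclic group of order d has φ(d) generators).
Cyclic subgroups by order — order 1: 1; order 2: 3; order 3: 4.
Total: 8.

8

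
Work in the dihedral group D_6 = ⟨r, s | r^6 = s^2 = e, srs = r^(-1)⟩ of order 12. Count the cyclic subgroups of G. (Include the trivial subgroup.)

10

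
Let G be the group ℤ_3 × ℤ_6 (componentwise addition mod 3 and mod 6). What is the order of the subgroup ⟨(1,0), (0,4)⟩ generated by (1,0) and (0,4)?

9

|⟨(1,0)⟩| = 3 and |⟨(0,4)⟩| = 3, so |H| is a multiple of lcm(3, 3) = 3 and divides |G| = 18.
Closing under the operation: H = {(0,0), (0,2), (0,4), (1,0), (1,2), (1,4), (2,0), (2,2), (2,4)}, so |H| = 9.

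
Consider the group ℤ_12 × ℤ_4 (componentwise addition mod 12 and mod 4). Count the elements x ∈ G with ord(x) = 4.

An element (a,b) has order lcm(ord(a), ord(b)); count pairs with lcm equal to 4.
Enumerating gives 12 such elements.

12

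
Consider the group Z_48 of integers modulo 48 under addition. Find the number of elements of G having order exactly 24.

In a cyclic group of order 48, the number of elements of order d (for d | 48) is φ(d).
φ(24) = 8.

8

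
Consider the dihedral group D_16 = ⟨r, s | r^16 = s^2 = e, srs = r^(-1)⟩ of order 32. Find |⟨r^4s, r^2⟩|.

|⟨r^4s⟩| = 2 and |⟨r^2⟩| = 8, so |H| is a multiple of lcm(2, 8) = 8 and divides |G| = 32.
Closing under the operation: H = {e, r^2, r^4, r^6, r^8, r^10, r^12, r^14, s, r^2s, r^4s, r^6s, r^8s, r^10s, r^12s, r^14s}, so |H| = 16.

16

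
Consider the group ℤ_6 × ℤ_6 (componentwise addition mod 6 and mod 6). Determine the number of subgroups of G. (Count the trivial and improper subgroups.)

|G| = 36, so by Lagrange every subgroup order divides 36. Divisors: 1, 2, 3, 4, 6, 9, 12, 18, 36.
Subgroups by order — order 1: 1; order 2: 3; order 3: 4; order 4: 1; order 6: 12; order 9: 1; order 12: 4; order 18: 3; order 36: 1.
Total: 1 + 3 + 4 + 1 + 12 + 1 + 4 + 3 + 1 = 30.

30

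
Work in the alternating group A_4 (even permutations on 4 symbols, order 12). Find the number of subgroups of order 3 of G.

4

|G| = 12 and 3 | 12, so subgroups of order 3 are possible by Lagrange.
The subgroups of order 3 are: {e, (1 2 3), (1 3 2)}; {e, (1 2 4), (1 4 2)}; {e, (1 3 4), (1 4 3)}; {e, (2 3 4), (2 4 3)}.
So G has 4 subgroups of order 3.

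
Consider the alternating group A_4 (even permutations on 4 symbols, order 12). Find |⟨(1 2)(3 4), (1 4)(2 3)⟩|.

4

|⟨(1 2)(3 4)⟩| = 2 and |⟨(1 4)(2 3)⟩| = 2, so |H| is a multiple of lcm(2, 2) = 2 and divides |G| = 12.
Closing under the operation: H = {e, (1 2)(3 4), (1 3)(2 4), (1 4)(2 3)}, so |H| = 4.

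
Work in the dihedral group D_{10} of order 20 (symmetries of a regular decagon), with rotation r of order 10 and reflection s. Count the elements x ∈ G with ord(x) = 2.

Enumerating element orders in G gives 11 elements of order 2.

11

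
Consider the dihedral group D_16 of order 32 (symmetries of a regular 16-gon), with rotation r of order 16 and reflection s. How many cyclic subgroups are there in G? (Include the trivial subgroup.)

21

Group the elements of G by the cyclic subgroup they generate; each cyclic subgroup of order d accounts for φ(d) elements.
Cyclic subgroups by order — order 1: 1; order 2: 17; order 4: 1; order 8: 1; order 16: 1.
Total: 21.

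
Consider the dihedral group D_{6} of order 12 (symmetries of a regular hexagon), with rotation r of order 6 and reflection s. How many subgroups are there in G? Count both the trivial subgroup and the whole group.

16

|G| = 12, so by Lagrange every subgroup order divides 12. Divisors: 1, 2, 3, 4, 6, 12.
Subgroups by order — order 1: 1; order 2: 7; order 3: 1; order 4: 3; order 6: 3; order 12: 1.
Total: 1 + 7 + 1 + 3 + 3 + 1 = 16.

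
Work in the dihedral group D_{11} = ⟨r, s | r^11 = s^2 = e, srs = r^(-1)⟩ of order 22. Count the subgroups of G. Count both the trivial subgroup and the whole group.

14

|G| = 22, so by Lagrange every subgroup order divides 22. Divisors: 1, 2, 11, 22.
Subgroups by order — order 1: 1; order 2: 11; order 11: 1; order 22: 1.
Total: 1 + 11 + 1 + 1 = 14.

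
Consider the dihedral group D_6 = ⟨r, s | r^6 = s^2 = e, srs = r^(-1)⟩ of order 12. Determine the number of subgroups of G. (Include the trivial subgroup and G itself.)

16

|G| = 12, so by Lagrange every subgroup order divides 12. Divisors: 1, 2, 3, 4, 6, 12.
Subgroups by order — order 1: 1; order 2: 7; order 3: 1; order 4: 3; order 6: 3; order 12: 1.
Total: 1 + 7 + 1 + 3 + 3 + 1 = 16.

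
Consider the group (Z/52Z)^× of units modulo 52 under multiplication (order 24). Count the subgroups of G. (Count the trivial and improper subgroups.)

|G| = 24, so by Lagrange every subgroup order divides 24. Divisors: 1, 2, 3, 4, 6, 8, 12, 24.
Subgroups by order — order 1: 1; order 2: 3; order 3: 1; order 4: 3; order 6: 3; order 8: 1; order 12: 3; order 24: 1.
Total: 1 + 3 + 1 + 3 + 3 + 1 + 3 + 1 = 16.

16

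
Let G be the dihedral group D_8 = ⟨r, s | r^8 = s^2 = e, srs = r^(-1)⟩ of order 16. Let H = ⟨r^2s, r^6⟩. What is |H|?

8

|⟨r^2s⟩| = 2 and |⟨r^6⟩| = 4, so |H| is a multiple of lcm(2, 4) = 4 and divides |G| = 16.
Closing under the operation: H = {e, r^2, r^4, r^6, s, r^2s, r^4s, r^6s}, so |H| = 8.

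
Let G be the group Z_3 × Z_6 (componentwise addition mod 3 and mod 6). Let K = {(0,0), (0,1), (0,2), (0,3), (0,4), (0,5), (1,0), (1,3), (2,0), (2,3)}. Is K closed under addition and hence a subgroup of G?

|K| = 10 does not divide |G| = 18, so by Lagrange K is not a subgroup.

No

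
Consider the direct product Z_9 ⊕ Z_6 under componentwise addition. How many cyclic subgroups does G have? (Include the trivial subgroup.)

Group the elements of G by the cyclic subgroup they generate; each cyclic subgroup of order d accounts for φ(d) elements.
Cyclic subgroups by order — order 1: 1; order 2: 1; order 3: 4; order 6: 4; order 9: 3; order 18: 3.
Total: 16.

16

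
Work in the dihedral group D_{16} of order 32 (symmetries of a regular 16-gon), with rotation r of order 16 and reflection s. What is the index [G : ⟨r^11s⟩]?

16

|⟨r^11s⟩| = 2 and |G| = 32.
By Lagrange, [G : H] = |G|/|H| = 32/2 = 16.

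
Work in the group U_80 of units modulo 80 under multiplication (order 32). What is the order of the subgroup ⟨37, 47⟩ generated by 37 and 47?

16

|⟨37⟩| = 4 and |⟨47⟩| = 4, so |H| is a multiple of lcm(4, 4) = 4 and divides |G| = 32.
Closing under the operation: H = {1, 7, 9, 11, 13, 19, 23, 37, 41, 47, 49, 51, 53, 59, 63, 77}, so |H| = 16.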